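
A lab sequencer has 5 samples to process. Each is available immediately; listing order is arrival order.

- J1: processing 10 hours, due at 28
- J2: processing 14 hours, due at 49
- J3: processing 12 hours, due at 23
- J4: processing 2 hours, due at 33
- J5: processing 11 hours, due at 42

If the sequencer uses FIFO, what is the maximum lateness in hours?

FIFO (arrival order): J1 J2 J3 J4 J5.
J1: 0→10, due 28, lateness -18
J2: 10→24, due 49, lateness -25
J3: 24→36, due 23, lateness 13
J4: 36→38, due 33, lateness 5
J5: 38→49, due 42, lateness 7
Maximum = 13.

13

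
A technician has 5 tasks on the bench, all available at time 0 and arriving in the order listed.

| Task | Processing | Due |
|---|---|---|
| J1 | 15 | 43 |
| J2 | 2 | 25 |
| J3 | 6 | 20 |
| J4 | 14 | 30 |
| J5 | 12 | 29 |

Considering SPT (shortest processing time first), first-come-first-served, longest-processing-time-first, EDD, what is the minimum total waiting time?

64

SPT (increasing processing time): J2 J3 J5 J4 J1.
J2: waits 0, runs 0→2
J3: waits 2, runs 2→8
J5: waits 8, runs 8→20
J4: waits 20, runs 20→34
J1: waits 34, runs 34→49
Sum = 0+2+8+20+34 = 64.
FIFO (arrival order): J1 J2 J3 J4 J5.
J1: waits 0, runs 0→15
J2: waits 15, runs 15→17
J3: waits 17, runs 17→23
J4: waits 23, runs 23→37
J5: waits 37, runs 37→49
Sum = 0+15+17+23+37 = 92.
LPT (decreasing processing time): J1 J4 J5 J3 J2.
J1: waits 0, runs 0→15
J4: waits 15, runs 15→29
J5: waits 29, runs 29→41
J3: waits 41, runs 41→47
J2: waits 47, runs 47→49
Sum = 0+15+29+41+47 = 132.
EDD (increasing due date): J3 J2 J5 J4 J1.
J3: waits 0, runs 0→6
J2: waits 6, runs 6→8
J5: waits 8, runs 8→20
J4: waits 20, runs 20→34
J1: waits 34, runs 34→49
Sum = 0+6+8+20+34 = 68.
SPT 64, FIFO 92, LPT 132, EDD 68 → minimum 64.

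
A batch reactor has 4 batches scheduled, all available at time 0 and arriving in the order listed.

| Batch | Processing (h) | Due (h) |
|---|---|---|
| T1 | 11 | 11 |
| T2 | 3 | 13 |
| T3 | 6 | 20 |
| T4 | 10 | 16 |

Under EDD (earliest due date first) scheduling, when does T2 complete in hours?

14

EDD (increasing due date): T1 T2 T4 T3.
T1: 0→11
T2: 11→14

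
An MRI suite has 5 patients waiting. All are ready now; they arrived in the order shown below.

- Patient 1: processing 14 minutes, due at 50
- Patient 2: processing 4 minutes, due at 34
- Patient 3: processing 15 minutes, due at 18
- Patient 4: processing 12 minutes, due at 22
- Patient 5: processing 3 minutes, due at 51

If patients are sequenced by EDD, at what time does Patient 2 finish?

31

EDD (increasing due date): Patient 3 Patient 4 Patient 2 Patient 1 Patient 5.
Patient 3: 0→15
Patient 4: 15→27
Patient 2: 27→31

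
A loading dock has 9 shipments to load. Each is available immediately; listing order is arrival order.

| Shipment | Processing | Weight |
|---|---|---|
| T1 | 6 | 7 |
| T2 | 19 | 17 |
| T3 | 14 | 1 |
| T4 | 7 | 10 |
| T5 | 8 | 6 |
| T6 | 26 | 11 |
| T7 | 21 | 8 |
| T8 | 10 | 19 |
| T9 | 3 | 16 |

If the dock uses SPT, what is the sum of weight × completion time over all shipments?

SPT (increasing processing time): T9 T1 T4 T5 T8 T3 T2 T7 T6.
T9: finishes 3, weight 16, w·C = 48
T1: finishes 9, weight 7, w·C = 63
T4: finishes 16, weight 10, w·C = 160
T5: finishes 24, weight 6, w·C = 144
T8: finishes 34, weight 19, w·C = 646
T3: finishes 48, weight 1, w·C = 48
T2: finishes 67, weight 17, w·C = 1139
T7: finishes 88, weight 8, w·C = 704
T6: finishes 114, weight 11, w·C = 1254
Sum = 48+63+160+144+646+48+1139+704+1254 = 4206.

4206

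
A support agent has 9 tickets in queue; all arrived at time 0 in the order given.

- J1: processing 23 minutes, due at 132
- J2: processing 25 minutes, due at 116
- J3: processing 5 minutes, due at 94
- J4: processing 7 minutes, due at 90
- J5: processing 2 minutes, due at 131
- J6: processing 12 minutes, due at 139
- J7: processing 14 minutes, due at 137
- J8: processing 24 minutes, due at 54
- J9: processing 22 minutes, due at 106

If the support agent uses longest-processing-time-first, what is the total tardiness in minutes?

78

LPT (decreasing processing time): J2 J8 J1 J9 J7 J6 J4 J3 J5.
J2: 0→25, due 116, tardiness 0
J8: 25→49, due 54, tardiness 0
J1: 49→72, due 132, tardiness 0
J9: 72→94, due 106, tardiness 0
J7: 94→108, due 137, tardiness 0
J6: 108→120, due 139, tardiness 0
J4: 120→127, due 90, tardiness 37
J3: 127→132, due 94, tardiness 38
J5: 132→134, due 131, tardiness 3
Sum = 0+0+0+0+0+0+37+38+3 = 78.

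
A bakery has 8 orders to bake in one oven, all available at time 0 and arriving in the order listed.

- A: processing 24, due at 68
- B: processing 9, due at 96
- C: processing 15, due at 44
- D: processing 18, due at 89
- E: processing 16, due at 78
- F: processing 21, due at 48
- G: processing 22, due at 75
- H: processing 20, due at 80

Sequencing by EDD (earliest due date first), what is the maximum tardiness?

EDD (increasing due date): C F A G E H D B.
C: 0→15, due 44, tardiness 0
F: 15→36, due 48, tardiness 0
A: 36→60, due 68, tardiness 0
G: 60→82, due 75, tardiness 7
E: 82→98, due 78, tardiness 20
H: 98→118, due 80, tardiness 38
D: 118→136, due 89, tardiness 47
B: 136→145, due 96, tardiness 49
Maximum = 49.

49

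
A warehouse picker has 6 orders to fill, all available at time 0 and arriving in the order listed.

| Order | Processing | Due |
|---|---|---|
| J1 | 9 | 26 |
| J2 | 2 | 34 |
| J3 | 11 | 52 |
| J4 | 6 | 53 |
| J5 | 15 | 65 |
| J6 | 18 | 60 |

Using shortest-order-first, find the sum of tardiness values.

1

SPT (increasing processing time): J2 J4 J1 J3 J5 J6.
J2: 0→2, due 34, tardiness 0
J4: 2→8, due 53, tardiness 0
J1: 8→17, due 26, tardiness 0
J3: 17→28, due 52, tardiness 0
J5: 28→43, due 65, tardiness 0
J6: 43→61, due 60, tardiness 1
Sum = 0+0+0+0+0+1 = 1.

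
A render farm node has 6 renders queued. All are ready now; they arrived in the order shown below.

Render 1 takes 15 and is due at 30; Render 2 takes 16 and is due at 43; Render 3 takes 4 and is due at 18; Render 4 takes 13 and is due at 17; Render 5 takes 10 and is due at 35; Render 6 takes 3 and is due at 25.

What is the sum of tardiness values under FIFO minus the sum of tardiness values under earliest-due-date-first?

FIFO (arrival order): Render 1 Render 2 Render 3 Render 4 Render 5 Render 6.
Render 1: 0→15, due 30, tardiness 0
Render 2: 15→31, due 43, tardiness 0
Render 3: 31→35, due 18, tardiness 17
Render 4: 35→48, due 17, tardiness 31
Render 5: 48→58, due 35, tardiness 23
Render 6: 58→61, due 25, tardiness 36
Sum = 0+0+17+31+23+36 = 107.
EDD (increasing due date): Render 4 Render 3 Render 6 Render 1 Render 5 Render 2.
Render 4: 0→13, due 17, tardiness 0
Render 3: 13→17, due 18, tardiness 0
Render 6: 17→20, due 25, tardiness 0
Render 1: 20→35, due 30, tardiness 5
Render 5: 35→45, due 35, tardiness 10
Render 2: 45→61, due 43, tardiness 18
Sum = 0+0+0+5+10+18 = 33.
Difference = 107 − 33 = 74.

74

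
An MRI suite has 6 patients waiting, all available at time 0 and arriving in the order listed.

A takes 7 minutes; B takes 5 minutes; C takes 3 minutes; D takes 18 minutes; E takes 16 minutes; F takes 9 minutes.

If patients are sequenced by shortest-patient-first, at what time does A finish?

15

SPT (increasing processing time): C B A F E D.
C: 0→3
B: 3→8
A: 8→15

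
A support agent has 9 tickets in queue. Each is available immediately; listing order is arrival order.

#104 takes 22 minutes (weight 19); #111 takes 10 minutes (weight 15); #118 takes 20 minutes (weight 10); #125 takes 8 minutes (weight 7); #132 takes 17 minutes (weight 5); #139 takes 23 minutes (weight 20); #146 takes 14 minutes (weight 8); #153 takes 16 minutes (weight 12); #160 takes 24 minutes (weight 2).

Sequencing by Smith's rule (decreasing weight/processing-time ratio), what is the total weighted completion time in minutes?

6073

WSPT (decreasing weight/processing-time ratio): #111 #125 #139 #104 #153 #146 #118 #132 #160.
#111: finishes 10, weight 15, w·C = 150
#125: finishes 18, weight 7, w·C = 126
#139: finishes 41, weight 20, w·C = 820
#104: finishes 63, weight 19, w·C = 1197
#153: finishes 79, weight 12, w·C = 948
#146: finishes 93, weight 8, w·C = 744
#118: finishes 113, weight 10, w·C = 1130
#132: finishes 130, weight 5, w·C = 650
#160: finishes 154, weight 2, w·C = 308
Sum = 150+126+820+1197+948+744+1130+650+308 = 6073.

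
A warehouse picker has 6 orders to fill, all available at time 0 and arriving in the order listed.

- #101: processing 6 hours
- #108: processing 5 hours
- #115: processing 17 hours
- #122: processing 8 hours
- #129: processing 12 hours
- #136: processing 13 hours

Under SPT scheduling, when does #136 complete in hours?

44

SPT (increasing processing time): #108 #101 #122 #129 #136 #115.
#108: 0→5
#101: 5→11
#122: 11→19
#129: 19→31
#136: 31→44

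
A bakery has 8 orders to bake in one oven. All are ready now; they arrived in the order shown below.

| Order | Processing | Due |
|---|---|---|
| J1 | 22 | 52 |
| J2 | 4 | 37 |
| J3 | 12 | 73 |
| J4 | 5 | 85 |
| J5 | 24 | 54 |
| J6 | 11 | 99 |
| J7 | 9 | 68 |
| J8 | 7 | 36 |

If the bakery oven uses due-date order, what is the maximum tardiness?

5

EDD (increasing due date): J8 J2 J1 J5 J7 J3 J4 J6.
J8: 0→7, due 36, tardiness 0
J2: 7→11, due 37, tardiness 0
J1: 11→33, due 52, tardiness 0
J5: 33→57, due 54, tardiness 3
J7: 57→66, due 68, tardiness 0
J3: 66→78, due 73, tardiness 5
J4: 78→83, due 85, tardiness 0
J6: 83→94, due 99, tardiness 0
Maximum = 5.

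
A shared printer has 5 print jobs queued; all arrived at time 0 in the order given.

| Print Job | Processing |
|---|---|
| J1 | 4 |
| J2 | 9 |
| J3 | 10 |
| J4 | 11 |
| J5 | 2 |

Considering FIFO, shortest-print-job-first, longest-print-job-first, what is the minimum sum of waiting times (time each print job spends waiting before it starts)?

48

FIFO (arrival order): J1 J2 J3 J4 J5.
J1: waits 0, runs 0→4
J2: waits 4, runs 4→13
J3: waits 13, runs 13→23
J4: waits 23, runs 23→34
J5: waits 34, runs 34→36
Sum = 0+4+13+23+34 = 74.
SPT (increasing processing time): J5 J1 J2 J3 J4.
J5: waits 0, runs 0→2
J1: waits 2, runs 2→6
J2: waits 6, runs 6→15
J3: waits 15, runs 15→25
J4: waits 25, runs 25→36
Sum = 0+2+6+15+25 = 48.
LPT (decreasing processing time): J4 J3 J2 J1 J5.
J4: waits 0, runs 0→11
J3: waits 11, runs 11→21
J2: waits 21, runs 21→30
J1: waits 30, runs 30→34
J5: waits 34, runs 34→36
Sum = 0+11+21+30+34 = 96.
FIFO 74, SPT 48, LPT 96 → minimum 48.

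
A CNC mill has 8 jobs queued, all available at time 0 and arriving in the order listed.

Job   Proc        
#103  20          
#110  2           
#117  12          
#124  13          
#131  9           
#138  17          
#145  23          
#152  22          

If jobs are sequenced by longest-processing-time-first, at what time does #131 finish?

LPT (decreasing processing time): #145 #152 #103 #138 #124 #117 #131 #110.
#145: 0→23
#152: 23→45
#103: 45→65
#138: 65→82
#124: 82→95
#117: 95→107
#131: 107→116

116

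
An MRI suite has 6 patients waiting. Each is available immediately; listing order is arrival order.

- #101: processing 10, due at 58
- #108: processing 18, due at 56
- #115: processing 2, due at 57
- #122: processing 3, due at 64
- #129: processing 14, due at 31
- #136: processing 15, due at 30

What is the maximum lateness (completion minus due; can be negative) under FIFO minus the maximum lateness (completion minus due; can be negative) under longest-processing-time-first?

FIFO (arrival order): #101 #108 #115 #122 #129 #136.
#101: 0→10, due 58, lateness -48
#108: 10→28, due 56, lateness -28
#115: 28→30, due 57, lateness -27
#122: 30→33, due 64, lateness -31
#129: 33→47, due 31, lateness 16
#136: 47→62, due 30, lateness 32
Maximum = 32.
LPT (decreasing processing time): #108 #136 #129 #101 #122 #115.
#108: 0→18, due 56, lateness -38
#136: 18→33, due 30, lateness 3
#129: 33→47, due 31, lateness 16
#101: 47→57, due 58, lateness -1
#122: 57→60, due 64, lateness -4
#115: 60→62, due 57, lateness 5
Maximum = 16.
Difference = 32 − 16 = 16.

16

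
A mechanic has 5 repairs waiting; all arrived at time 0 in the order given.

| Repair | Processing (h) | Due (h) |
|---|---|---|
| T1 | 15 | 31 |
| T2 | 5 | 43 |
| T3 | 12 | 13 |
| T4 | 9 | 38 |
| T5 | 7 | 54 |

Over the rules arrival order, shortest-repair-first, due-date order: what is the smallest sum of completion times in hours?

FIFO (arrival order): T1 T2 T3 T4 T5.
T1: 0→15
T2: 15→20
T3: 20→32
T4: 32→41
T5: 41→48
Sum = 15+20+32+41+48 = 156.
SPT (increasing processing time): T2 T5 T4 T3 T1.
T2: 0→5
T5: 5→12
T4: 12→21
T3: 21→33
T1: 33→48
Sum = 5+12+21+33+48 = 119.
EDD (increasing due date): T3 T1 T4 T2 T5.
T3: 0→12
T1: 12→27
T4: 27→36
T2: 36→41
T5: 41→48
Sum = 12+27+36+41+48 = 164.
FIFO 156, SPT 119, EDD 164 → minimum 119.

119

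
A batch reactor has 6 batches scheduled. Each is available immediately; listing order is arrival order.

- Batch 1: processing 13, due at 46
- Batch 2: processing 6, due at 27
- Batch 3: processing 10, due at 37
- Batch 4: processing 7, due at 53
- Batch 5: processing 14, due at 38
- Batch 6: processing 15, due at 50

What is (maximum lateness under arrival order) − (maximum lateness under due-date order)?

3

FIFO (arrival order): Batch 1 Batch 2 Batch 3 Batch 4 Batch 5 Batch 6.
Batch 1: 0→13, due 46, lateness -33
Batch 2: 13→19, due 27, lateness -8
Batch 3: 19→29, due 37, lateness -8
Batch 4: 29→36, due 53, lateness -17
Batch 5: 36→50, due 38, lateness 12
Batch 6: 50→65, due 50, lateness 15
Maximum = 15.
EDD (increasing due date): Batch 2 Batch 3 Batch 5 Batch 1 Batch 6 Batch 4.
Batch 2: 0→6, due 27, lateness -21
Batch 3: 6→16, due 37, lateness -21
Batch 5: 16→30, due 38, lateness -8
Batch 1: 30→43, due 46, lateness -3
Batch 6: 43→58, due 50, lateness 8
Batch 4: 58→65, due 53, lateness 12
Maximum = 12.
Difference = 15 − 12 = 3.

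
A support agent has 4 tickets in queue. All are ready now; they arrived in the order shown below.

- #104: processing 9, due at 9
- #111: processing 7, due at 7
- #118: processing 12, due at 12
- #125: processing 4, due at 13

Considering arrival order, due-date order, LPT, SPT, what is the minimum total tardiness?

35

FIFO (arrival order): #104 #111 #118 #125.
#104: 0→9, due 9, tardiness 0
#111: 9→16, due 7, tardiness 9
#118: 16→28, due 12, tardiness 16
#125: 28→32, due 13, tardiness 19
Sum = 0+9+16+19 = 44.
EDD (increasing due date): #111 #104 #118 #125.
#111: 0→7, due 7, tardiness 0
#104: 7→16, due 9, tardiness 7
#118: 16→28, due 12, tardiness 16
#125: 28→32, due 13, tardiness 19
Sum = 0+7+16+19 = 42.
LPT (decreasing processing time): #118 #104 #111 #125.
#118: 0→12, due 12, tardiness 0
#104: 12→21, due 9, tardiness 12
#111: 21→28, due 7, tardiness 21
#125: 28→32, due 13, tardiness 19
Sum = 0+12+21+19 = 52.
SPT (increasing processing time): #125 #111 #104 #118.
#125: 0→4, due 13, tardiness 0
#111: 4→11, due 7, tardiness 4
#104: 11→20, due 9, tardiness 11
#118: 20→32, due 12, tardiness 20
Sum = 0+4+11+20 = 35.
FIFO 44, EDD 42, LPT 52, SPT 35 → minimum 35.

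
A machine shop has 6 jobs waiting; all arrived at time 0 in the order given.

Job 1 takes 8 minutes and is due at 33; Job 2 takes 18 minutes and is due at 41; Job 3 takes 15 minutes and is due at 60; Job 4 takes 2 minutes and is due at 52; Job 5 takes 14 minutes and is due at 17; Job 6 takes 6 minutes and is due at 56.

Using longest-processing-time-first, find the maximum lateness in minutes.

30

LPT (decreasing processing time): Job 2 Job 3 Job 5 Job 1 Job 6 Job 4.
Job 2: 0→18, due 41, lateness -23
Job 3: 18→33, due 60, lateness -27
Job 5: 33→47, due 17, lateness 30
Job 1: 47→55, due 33, lateness 22
Job 6: 55→61, due 56, lateness 5
Job 4: 61→63, due 52, lateness 11
Maximum = 30.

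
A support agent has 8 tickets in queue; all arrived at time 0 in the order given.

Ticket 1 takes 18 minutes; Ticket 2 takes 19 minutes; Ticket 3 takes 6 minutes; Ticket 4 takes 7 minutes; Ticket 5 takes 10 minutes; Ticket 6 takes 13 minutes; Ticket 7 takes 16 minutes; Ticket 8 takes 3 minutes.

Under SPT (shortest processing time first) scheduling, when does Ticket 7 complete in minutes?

55

SPT (increasing processing time): Ticket 8 Ticket 3 Ticket 4 Ticket 5 Ticket 6 Ticket 7 Ticket 1 Ticket 2.
Ticket 8: 0→3
Ticket 3: 3→9
Ticket 4: 9→16
Ticket 5: 16→26
Ticket 6: 26→39
Ticket 7: 39→55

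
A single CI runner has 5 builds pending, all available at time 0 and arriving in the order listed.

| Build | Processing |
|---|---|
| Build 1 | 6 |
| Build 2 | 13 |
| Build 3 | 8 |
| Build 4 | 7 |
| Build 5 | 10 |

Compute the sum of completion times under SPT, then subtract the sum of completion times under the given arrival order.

SPT (increasing processing time): Build 1 Build 4 Build 3 Build 5 Build 2.
Build 1: 0→6
Build 4: 6→13
Build 3: 13→21
Build 5: 21→31
Build 2: 31→44
Sum = 6+13+21+31+44 = 115.
FIFO (arrival order): Build 1 Build 2 Build 3 Build 4 Build 5.
Build 1: 0→6
Build 2: 6→19
Build 3: 19→27
Build 4: 27→34
Build 5: 34→44
Sum = 6+19+27+34+44 = 130.
Difference = 115 − 130 = -15.

-15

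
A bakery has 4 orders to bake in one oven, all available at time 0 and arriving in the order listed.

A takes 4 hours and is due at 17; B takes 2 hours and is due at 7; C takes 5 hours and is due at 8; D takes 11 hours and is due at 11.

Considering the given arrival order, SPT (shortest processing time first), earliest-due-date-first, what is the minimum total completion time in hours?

FIFO (arrival order): A B C D.
A: 0→4
B: 4→6
C: 6→11
D: 11→22
Sum = 4+6+11+22 = 43.
SPT (increasing processing time): B A C D.
B: 0→2
A: 2→6
C: 6→11
D: 11→22
Sum = 2+6+11+22 = 41.
EDD (increasing due date): B C D A.
B: 0→2
C: 2→7
D: 7→18
A: 18→22
Sum = 2+7+18+22 = 49.
FIFO 43, SPT 41, EDD 49 → minimum 41.

41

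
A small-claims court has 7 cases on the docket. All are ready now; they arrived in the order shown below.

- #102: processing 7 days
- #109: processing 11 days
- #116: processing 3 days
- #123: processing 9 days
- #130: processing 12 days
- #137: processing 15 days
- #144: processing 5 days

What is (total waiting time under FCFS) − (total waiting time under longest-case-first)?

-65

FIFO (arrival order): #102 #109 #116 #123 #130 #137 #144.
#102: waits 0, runs 0→7
#109: waits 7, runs 7→18
#116: waits 18, runs 18→21
#123: waits 21, runs 21→30
#130: waits 30, runs 30→42
#137: waits 42, runs 42→57
#144: waits 57, runs 57→62
Sum = 0+7+18+21+30+42+57 = 175.
LPT (decreasing processing time): #137 #130 #109 #123 #102 #144 #116.
#137: waits 0, runs 0→15
#130: waits 15, runs 15→27
#109: waits 27, runs 27→38
#123: waits 38, runs 38→47
#102: waits 47, runs 47→54
#144: waits 54, runs 54→59
#116: waits 59, runs 59→62
Sum = 0+15+27+38+47+54+59 = 240.
Difference = 175 − 240 = -65.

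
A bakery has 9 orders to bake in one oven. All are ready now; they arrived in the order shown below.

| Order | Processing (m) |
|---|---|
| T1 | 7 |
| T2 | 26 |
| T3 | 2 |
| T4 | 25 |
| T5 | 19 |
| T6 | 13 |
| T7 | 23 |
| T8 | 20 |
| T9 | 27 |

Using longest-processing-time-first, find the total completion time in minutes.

995

LPT (decreasing processing time): T9 T2 T4 T7 T8 T5 T6 T1 T3.
T9: 0→27
T2: 27→53
T4: 53→78
T7: 78→101
T8: 101→121
T5: 121→140
T6: 140→153
T1: 153→160
T3: 160→162
Sum = 27+53+78+101+121+140+153+160+162 = 995.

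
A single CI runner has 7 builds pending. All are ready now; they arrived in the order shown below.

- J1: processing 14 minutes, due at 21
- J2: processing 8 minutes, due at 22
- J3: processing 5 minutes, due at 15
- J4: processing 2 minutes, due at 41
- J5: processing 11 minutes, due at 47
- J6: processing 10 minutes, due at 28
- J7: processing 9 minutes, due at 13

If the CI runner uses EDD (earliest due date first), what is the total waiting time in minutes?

181

EDD (increasing due date): J7 J3 J1 J2 J6 J4 J5.
J7: waits 0, runs 0→9
J3: waits 9, runs 9→14
J1: waits 14, runs 14→28
J2: waits 28, runs 28→36
J6: waits 36, runs 36→46
J4: waits 46, runs 46→48
J5: waits 48, runs 48→59
Sum = 0+9+14+28+36+46+48 = 181.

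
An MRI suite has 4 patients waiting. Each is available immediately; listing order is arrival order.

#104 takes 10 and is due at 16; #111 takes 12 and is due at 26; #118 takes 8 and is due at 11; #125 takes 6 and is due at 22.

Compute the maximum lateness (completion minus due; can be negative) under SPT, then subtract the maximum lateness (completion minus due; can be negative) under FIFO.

-9

SPT (increasing processing time): #125 #118 #104 #111.
#125: 0→6, due 22, lateness -16
#118: 6→14, due 11, lateness 3
#104: 14→24, due 16, lateness 8
#111: 24→36, due 26, lateness 10
Maximum = 10.
FIFO (arrival order): #104 #111 #118 #125.
#104: 0→10, due 16, lateness -6
#111: 10→22, due 26, lateness -4
#118: 22→30, due 11, lateness 19
#125: 30→36, due 22, lateness 14
Maximum = 19.
Difference = 10 − 19 = -9.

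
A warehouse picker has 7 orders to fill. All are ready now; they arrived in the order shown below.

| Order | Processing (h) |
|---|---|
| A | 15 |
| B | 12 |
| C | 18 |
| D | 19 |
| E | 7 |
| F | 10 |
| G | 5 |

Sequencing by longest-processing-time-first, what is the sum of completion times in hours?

413

LPT (decreasing processing time): D C A B F E G.
D: 0→19
C: 19→37
A: 37→52
B: 52→64
F: 64→74
E: 74→81
G: 81→86
Sum = 19+37+52+64+74+81+86 = 413.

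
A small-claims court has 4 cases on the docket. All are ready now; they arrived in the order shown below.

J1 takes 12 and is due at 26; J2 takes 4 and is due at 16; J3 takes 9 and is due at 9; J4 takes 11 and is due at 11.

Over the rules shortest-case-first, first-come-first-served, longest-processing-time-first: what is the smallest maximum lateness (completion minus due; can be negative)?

13

SPT (increasing processing time): J2 J3 J4 J1.
J2: 0→4, due 16, lateness -12
J3: 4→13, due 9, lateness 4
J4: 13→24, due 11, lateness 13
J1: 24→36, due 26, lateness 10
Maximum = 13.
FIFO (arrival order): J1 J2 J3 J4.
J1: 0→12, due 26, lateness -14
J2: 12→16, due 16, lateness 0
J3: 16→25, due 9, lateness 16
J4: 25→36, due 11, lateness 25
Maximum = 25.
LPT (decreasing processing time): J1 J4 J3 J2.
J1: 0→12, due 26, lateness -14
J4: 12→23, due 11, lateness 12
J3: 23→32, due 9, lateness 23
J2: 32→36, due 16, lateness 20
Maximum = 23.
SPT 13, FIFO 25, LPT 23 → minimum 13.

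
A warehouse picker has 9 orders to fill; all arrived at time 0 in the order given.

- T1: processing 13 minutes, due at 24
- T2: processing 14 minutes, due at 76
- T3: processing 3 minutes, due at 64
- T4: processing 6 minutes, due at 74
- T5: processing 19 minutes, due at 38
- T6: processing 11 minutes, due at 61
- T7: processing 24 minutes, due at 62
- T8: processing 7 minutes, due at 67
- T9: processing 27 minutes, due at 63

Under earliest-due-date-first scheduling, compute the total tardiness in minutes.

190

EDD (increasing due date): T1 T5 T6 T7 T9 T3 T8 T4 T2.
T1: 0→13, due 24, tardiness 0
T5: 13→32, due 38, tardiness 0
T6: 32→43, due 61, tardiness 0
T7: 43→67, due 62, tardiness 5
T9: 67→94, due 63, tardiness 31
T3: 94→97, due 64, tardiness 33
T8: 97→104, due 67, tardiness 37
T4: 104→110, due 74, tardiness 36
T2: 110→124, due 76, tardiness 48
Sum = 0+0+0+5+31+33+37+36+48 = 190.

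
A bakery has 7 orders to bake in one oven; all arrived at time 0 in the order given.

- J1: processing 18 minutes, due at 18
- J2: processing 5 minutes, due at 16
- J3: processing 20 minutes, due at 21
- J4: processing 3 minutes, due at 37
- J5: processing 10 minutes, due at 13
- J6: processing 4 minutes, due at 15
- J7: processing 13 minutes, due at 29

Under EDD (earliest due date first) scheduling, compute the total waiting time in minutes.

EDD (increasing due date): J5 J6 J2 J1 J3 J7 J4.
J5: waits 0, runs 0→10
J6: waits 10, runs 10→14
J2: waits 14, runs 14→19
J1: waits 19, runs 19→37
J3: waits 37, runs 37→57
J7: waits 57, runs 57→70
J4: waits 70, runs 70→73
Sum = 0+10+14+19+37+57+70 = 207.

207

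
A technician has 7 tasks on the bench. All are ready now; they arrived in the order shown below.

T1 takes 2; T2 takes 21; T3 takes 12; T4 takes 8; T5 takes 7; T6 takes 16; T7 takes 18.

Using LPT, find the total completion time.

423

LPT (decreasing processing time): T2 T7 T6 T3 T4 T5 T1.
T2: 0→21
T7: 21→39
T6: 39→55
T3: 55→67
T4: 67→75
T5: 75→82
T1: 82→84
Sum = 21+39+55+67+75+82+84 = 423.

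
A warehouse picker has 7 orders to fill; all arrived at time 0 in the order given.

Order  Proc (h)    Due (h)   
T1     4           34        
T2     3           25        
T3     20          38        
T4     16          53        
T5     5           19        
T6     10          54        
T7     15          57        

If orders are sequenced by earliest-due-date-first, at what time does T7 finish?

EDD (increasing due date): T5 T2 T1 T3 T4 T6 T7.
T5: 0→5
T2: 5→8
T1: 8→12
T3: 12→32
T4: 32→48
T6: 48→58
T7: 58→73

73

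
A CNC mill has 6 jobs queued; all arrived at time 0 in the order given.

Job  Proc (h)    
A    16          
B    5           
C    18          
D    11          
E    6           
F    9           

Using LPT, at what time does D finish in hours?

45

LPT (decreasing processing time): C A D F E B.
C: 0→18
A: 18→34
D: 34→45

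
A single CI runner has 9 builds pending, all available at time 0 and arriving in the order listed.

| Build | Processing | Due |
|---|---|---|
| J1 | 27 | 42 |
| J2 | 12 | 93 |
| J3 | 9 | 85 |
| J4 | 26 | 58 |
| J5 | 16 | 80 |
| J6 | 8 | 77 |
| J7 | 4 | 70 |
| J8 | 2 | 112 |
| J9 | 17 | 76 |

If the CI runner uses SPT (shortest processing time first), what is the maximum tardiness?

79

SPT (increasing processing time): J8 J7 J6 J3 J2 J5 J9 J4 J1.
J8: 0→2, due 112, tardiness 0
J7: 2→6, due 70, tardiness 0
J6: 6→14, due 77, tardiness 0
J3: 14→23, due 85, tardiness 0
J2: 23→35, due 93, tardiness 0
J5: 35→51, due 80, tardiness 0
J9: 51→68, due 76, tardiness 0
J4: 68→94, due 58, tardiness 36
J1: 94→121, due 42, tardiness 79
Maximum = 79.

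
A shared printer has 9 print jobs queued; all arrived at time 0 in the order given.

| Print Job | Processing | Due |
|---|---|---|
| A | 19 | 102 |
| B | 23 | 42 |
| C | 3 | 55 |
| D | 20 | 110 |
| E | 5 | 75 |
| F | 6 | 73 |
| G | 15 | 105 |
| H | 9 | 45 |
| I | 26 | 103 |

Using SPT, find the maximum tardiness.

58

SPT (increasing processing time): C E F H G A D B I.
C: 0→3, due 55, tardiness 0
E: 3→8, due 75, tardiness 0
F: 8→14, due 73, tardiness 0
H: 14→23, due 45, tardiness 0
G: 23→38, due 105, tardiness 0
A: 38→57, due 102, tardiness 0
D: 57→77, due 110, tardiness 0
B: 77→100, due 42, tardiness 58
I: 100→126, due 103, tardiness 23
Maximum = 58.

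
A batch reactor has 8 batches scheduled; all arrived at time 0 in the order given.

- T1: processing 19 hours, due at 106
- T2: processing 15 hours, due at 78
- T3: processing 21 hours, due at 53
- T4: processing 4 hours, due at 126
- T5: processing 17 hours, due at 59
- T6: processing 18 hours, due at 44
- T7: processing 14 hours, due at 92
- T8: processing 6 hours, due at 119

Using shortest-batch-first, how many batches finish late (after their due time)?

2

SPT (increasing processing time): T4 T8 T7 T2 T5 T6 T1 T3.
T4: 0→4, due 126, tardiness 0
T8: 4→10, due 119, tardiness 0
T7: 10→24, due 92, tardiness 0
T2: 24→39, due 78, tardiness 0
T5: 39→56, due 59, tardiness 0
T6: 56→74, due 44, tardiness 30
T1: 74→93, due 106, tardiness 0
T3: 93→114, due 53, tardiness 61
Late batches: 2.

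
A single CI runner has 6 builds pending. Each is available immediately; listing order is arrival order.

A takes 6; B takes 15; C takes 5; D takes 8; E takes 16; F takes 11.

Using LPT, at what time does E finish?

16

LPT (decreasing processing time): E B F D A C.
E: 0→16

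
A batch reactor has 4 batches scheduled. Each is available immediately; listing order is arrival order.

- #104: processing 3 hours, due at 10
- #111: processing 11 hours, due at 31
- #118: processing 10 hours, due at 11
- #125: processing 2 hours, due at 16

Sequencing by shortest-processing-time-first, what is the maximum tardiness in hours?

SPT (increasing processing time): #125 #104 #118 #111.
#125: 0→2, due 16, tardiness 0
#104: 2→5, due 10, tardiness 0
#118: 5→15, due 11, tardiness 4
#111: 15→26, due 31, tardiness 0
Maximum = 4.

4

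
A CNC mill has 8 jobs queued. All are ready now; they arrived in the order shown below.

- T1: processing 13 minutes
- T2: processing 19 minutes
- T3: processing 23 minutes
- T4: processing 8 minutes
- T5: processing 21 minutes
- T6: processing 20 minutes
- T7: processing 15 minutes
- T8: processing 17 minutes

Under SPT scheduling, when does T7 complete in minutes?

36

SPT (increasing processing time): T4 T1 T7 T8 T2 T6 T5 T3.
T4: 0→8
T1: 8→21
T7: 21→36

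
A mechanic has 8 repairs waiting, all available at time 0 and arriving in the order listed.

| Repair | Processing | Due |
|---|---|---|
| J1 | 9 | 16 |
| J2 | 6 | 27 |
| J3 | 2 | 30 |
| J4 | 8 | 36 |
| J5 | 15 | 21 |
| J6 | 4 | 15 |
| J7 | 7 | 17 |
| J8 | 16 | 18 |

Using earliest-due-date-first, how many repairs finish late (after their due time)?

6

EDD (increasing due date): J6 J1 J7 J8 J5 J2 J3 J4.
J6: 0→4, due 15, tardiness 0
J1: 4→13, due 16, tardiness 0
J7: 13→20, due 17, tardiness 3
J8: 20→36, due 18, tardiness 18
J5: 36→51, due 21, tardiness 30
J2: 51→57, due 27, tardiness 30
J3: 57→59, due 30, tardiness 29
J4: 59→67, due 36, tardiness 31
Late repairs: 6.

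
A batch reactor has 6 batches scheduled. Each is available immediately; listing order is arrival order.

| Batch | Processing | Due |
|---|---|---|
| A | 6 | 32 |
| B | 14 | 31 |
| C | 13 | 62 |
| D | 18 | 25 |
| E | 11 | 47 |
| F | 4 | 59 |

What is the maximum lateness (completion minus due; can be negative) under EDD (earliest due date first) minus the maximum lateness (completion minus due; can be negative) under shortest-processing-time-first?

-35

EDD (increasing due date): D B A E F C.
D: 0→18, due 25, lateness -7
B: 18→32, due 31, lateness 1
A: 32→38, due 32, lateness 6
E: 38→49, due 47, lateness 2
F: 49→53, due 59, lateness -6
C: 53→66, due 62, lateness 4
Maximum = 6.
SPT (increasing processing time): F A E C B D.
F: 0→4, due 59, lateness -55
A: 4→10, due 32, lateness -22
E: 10→21, due 47, lateness -26
C: 21→34, due 62, lateness -28
B: 34→48, due 31, lateness 17
D: 48→66, due 25, lateness 41
Maximum = 41.
Difference = 6 − 41 = -35.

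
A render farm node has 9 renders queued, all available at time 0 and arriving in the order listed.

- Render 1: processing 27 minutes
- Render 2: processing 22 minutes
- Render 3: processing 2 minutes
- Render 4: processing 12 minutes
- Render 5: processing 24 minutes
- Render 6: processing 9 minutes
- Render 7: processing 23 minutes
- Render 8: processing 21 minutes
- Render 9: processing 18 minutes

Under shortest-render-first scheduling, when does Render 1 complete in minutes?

158

SPT (increasing processing time): Render 3 Render 6 Render 4 Render 9 Render 8 Render 2 Render 7 Render 5 Render 1.
Render 3: 0→2
Render 6: 2→11
Render 4: 11→23
Render 9: 23→41
Render 8: 41→62
Render 2: 62→84
Render 7: 84→107
Render 5: 107→131
Render 1: 131→158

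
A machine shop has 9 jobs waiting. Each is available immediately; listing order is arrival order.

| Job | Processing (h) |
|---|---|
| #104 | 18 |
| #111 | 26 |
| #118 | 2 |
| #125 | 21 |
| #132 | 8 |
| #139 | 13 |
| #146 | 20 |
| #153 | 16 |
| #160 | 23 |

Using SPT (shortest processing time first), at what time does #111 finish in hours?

SPT (increasing processing time): #118 #132 #139 #153 #104 #146 #125 #160 #111.
#118: 0→2
#132: 2→10
#139: 10→23
#153: 23→39
#104: 39→57
#146: 57→77
#125: 77→98
#160: 98→121
#111: 121→147

147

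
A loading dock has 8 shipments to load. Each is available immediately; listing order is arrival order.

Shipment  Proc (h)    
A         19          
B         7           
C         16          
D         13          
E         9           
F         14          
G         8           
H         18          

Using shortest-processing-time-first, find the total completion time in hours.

390

SPT (increasing processing time): B G E D F C H A.
B: 0→7
G: 7→15
E: 15→24
D: 24→37
F: 37→51
C: 51→67
H: 67→85
A: 85→104
Sum = 7+15+24+37+51+67+85+104 = 390.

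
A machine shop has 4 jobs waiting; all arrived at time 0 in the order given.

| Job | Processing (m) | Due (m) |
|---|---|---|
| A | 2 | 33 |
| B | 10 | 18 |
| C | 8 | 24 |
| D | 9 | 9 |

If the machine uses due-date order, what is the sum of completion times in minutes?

84

EDD (increasing due date): D B C A.
D: 0→9
B: 9→19
C: 19→27
A: 27→29
Sum = 9+19+27+29 = 84.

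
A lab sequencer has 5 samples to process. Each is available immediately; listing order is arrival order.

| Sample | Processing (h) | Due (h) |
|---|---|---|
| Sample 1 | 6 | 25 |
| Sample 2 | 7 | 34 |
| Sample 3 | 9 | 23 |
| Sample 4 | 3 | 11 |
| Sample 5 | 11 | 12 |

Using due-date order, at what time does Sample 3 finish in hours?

23

EDD (increasing due date): Sample 4 Sample 5 Sample 3 Sample 1 Sample 2.
Sample 4: 0→3
Sample 5: 3→14
Sample 3: 14→23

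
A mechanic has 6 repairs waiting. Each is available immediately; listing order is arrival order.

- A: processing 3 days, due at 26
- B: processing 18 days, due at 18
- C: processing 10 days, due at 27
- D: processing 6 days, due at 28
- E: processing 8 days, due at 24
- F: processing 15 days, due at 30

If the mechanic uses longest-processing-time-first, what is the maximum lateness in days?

LPT (decreasing processing time): B F C E D A.
B: 0→18, due 18, lateness 0
F: 18→33, due 30, lateness 3
C: 33→43, due 27, lateness 16
E: 43→51, due 24, lateness 27
D: 51→57, due 28, lateness 29
A: 57→60, due 26, lateness 34
Maximum = 34.

34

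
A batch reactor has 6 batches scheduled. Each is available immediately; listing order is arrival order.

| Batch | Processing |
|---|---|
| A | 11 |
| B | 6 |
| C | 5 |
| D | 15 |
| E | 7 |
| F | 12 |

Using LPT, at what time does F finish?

27

LPT (decreasing processing time): D F A E B C.
D: 0→15
F: 15→27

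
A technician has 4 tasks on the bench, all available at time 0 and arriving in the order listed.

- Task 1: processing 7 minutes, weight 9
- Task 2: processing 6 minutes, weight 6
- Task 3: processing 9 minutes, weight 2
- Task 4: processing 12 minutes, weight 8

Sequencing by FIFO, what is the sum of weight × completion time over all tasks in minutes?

457

FIFO (arrival order): Task 1 Task 2 Task 3 Task 4.
Task 1: finishes 7, weight 9, w·C = 63
Task 2: finishes 13, weight 6, w·C = 78
Task 3: finishes 22, weight 2, w·C = 44
Task 4: finishes 34, weight 8, w·C = 272
Sum = 63+78+44+272 = 457.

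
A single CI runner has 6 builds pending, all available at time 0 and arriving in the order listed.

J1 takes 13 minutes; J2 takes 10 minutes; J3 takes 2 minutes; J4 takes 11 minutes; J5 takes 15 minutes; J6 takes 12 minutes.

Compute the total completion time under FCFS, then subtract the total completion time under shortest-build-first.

FIFO (arrival order): J1 J2 J3 J4 J5 J6.
J1: 0→13
J2: 13→23
J3: 23→25
J4: 25→36
J5: 36→51
J6: 51→63
Sum = 13+23+25+36+51+63 = 211.
SPT (increasing processing time): J3 J2 J4 J6 J1 J5.
J3: 0→2
J2: 2→12
J4: 12→23
J6: 23→35
J1: 35→48
J5: 48→63
Sum = 2+12+23+35+48+63 = 183.
Difference = 211 − 183 = 28.

28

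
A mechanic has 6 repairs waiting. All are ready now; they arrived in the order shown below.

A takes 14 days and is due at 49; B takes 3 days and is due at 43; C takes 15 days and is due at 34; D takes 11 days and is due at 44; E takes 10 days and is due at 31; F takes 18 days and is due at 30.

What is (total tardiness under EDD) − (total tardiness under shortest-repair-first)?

EDD (increasing due date): F E C B D A.
F: 0→18, due 30, tardiness 0
E: 18→28, due 31, tardiness 0
C: 28→43, due 34, tardiness 9
B: 43→46, due 43, tardiness 3
D: 46→57, due 44, tardiness 13
A: 57→71, due 49, tardiness 22
Sum = 0+0+9+3+13+22 = 47.
SPT (increasing processing time): B E D A C F.
B: 0→3, due 43, tardiness 0
E: 3→13, due 31, tardiness 0
D: 13→24, due 44, tardiness 0
A: 24→38, due 49, tardiness 0
C: 38→53, due 34, tardiness 19
F: 53→71, due 30, tardiness 41
Sum = 0+0+0+0+19+41 = 60.
Difference = 47 − 60 = -13.

-13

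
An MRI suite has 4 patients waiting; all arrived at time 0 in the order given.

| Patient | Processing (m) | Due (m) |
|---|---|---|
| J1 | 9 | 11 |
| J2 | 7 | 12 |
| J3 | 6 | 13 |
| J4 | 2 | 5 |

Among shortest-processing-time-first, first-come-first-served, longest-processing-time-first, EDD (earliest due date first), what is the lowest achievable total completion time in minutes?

SPT (increasing processing time): J4 J3 J2 J1.
J4: 0→2
J3: 2→8
J2: 8→15
J1: 15→24
Sum = 2+8+15+24 = 49.
FIFO (arrival order): J1 J2 J3 J4.
J1: 0→9
J2: 9→16
J3: 16→22
J4: 22→24
Sum = 9+16+22+24 = 71.
LPT (decreasing processing time): J1 J2 J3 J4.
J1: 0→9
J2: 9→16
J3: 16→22
J4: 22→24
Sum = 9+16+22+24 = 71.
EDD (increasing due date): J4 J1 J2 J3.
J4: 0→2
J1: 2→11
J2: 11→18
J3: 18→24
Sum = 2+11+18+24 = 55.
SPT 49, FIFO 71, LPT 71, EDD 55 → minimum 49.

49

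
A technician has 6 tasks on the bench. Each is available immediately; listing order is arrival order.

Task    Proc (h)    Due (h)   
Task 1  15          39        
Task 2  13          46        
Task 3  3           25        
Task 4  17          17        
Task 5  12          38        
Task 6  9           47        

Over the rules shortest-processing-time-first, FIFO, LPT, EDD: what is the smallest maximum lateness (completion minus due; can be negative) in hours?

SPT (increasing processing time): Task 3 Task 6 Task 5 Task 2 Task 1 Task 4.
Task 3: 0→3, due 25, lateness -22
Task 6: 3→12, due 47, lateness -35
Task 5: 12→24, due 38, lateness -14
Task 2: 24→37, due 46, lateness -9
Task 1: 37→52, due 39, lateness 13
Task 4: 52→69, due 17, lateness 52
Maximum = 52.
FIFO (arrival order): Task 1 Task 2 Task 3 Task 4 Task 5 Task 6.
Task 1: 0→15, due 39, lateness -24
Task 2: 15→28, due 46, lateness -18
Task 3: 28→31, due 25, lateness 6
Task 4: 31→48, due 17, lateness 31
Task 5: 48→60, due 38, lateness 22
Task 6: 60→69, due 47, lateness 22
Maximum = 31.
LPT (decreasing processing time): Task 4 Task 1 Task 2 Task 5 Task 6 Task 3.
Task 4: 0→17, due 17, lateness 0
Task 1: 17→32, due 39, lateness -7
Task 2: 32→45, due 46, lateness -1
Task 5: 45→57, due 38, lateness 19
Task 6: 57→66, due 47, lateness 19
Task 3: 66→69, due 25, lateness 44
Maximum = 44.
EDD (increasing due date): Task 4 Task 3 Task 5 Task 1 Task 2 Task 6.
Task 4: 0→17, due 17, lateness 0
Task 3: 17→20, due 25, lateness -5
Task 5: 20→32, due 38, lateness -6
Task 1: 32→47, due 39, lateness 8
Task 2: 47→60, due 46, lateness 14
Task 6: 60→69, due 47, lateness 22
Maximum = 22.
SPT 52, FIFO 31, LPT 44, EDD 22 → minimum 22.

22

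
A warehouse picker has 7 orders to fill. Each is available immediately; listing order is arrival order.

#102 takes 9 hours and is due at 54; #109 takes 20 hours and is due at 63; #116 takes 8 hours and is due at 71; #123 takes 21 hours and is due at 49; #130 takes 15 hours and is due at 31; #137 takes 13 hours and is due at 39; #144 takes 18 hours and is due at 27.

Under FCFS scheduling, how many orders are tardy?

4

FIFO (arrival order): #102 #109 #116 #123 #130 #137 #144.
#102: 0→9, due 54, tardiness 0
#109: 9→29, due 63, tardiness 0
#116: 29→37, due 71, tardiness 0
#123: 37→58, due 49, tardiness 9
#130: 58→73, due 31, tardiness 42
#137: 73→86, due 39, tardiness 47
#144: 86→104, due 27, tardiness 77
Late orders: 4.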